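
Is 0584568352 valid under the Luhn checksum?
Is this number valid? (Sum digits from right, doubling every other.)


Luhn sum = 36
36 mod 10 = 6

Invalid (Luhn sum mod 10 = 6)


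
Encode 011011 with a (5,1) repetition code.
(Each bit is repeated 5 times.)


Each bit -> 5 copies

000001111111111000001111111111


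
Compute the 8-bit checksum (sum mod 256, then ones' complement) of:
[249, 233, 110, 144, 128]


Sum = 864 mod 256 = 96
Complement = 159

159


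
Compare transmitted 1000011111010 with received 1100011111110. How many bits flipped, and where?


XOR: 0100000000100

2 error(s) at position(s): 1, 10


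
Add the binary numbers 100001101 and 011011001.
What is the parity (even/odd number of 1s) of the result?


100001101 = 269
011011001 = 217
Sum = 486 = 111100110
1s count = 6

even parity (6 ones in 111100110)


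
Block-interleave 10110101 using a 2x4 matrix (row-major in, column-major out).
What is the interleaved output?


Matrix:
  1011
  0101
Read columns: 10011011

10011011


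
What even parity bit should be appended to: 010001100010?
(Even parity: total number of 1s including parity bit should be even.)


Number of 1s in data: 4
Parity bit: 0

0


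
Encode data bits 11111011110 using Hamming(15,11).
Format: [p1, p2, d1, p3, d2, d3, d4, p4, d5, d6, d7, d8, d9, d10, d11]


Parity bits: p1=0, p2=1, p3=0, p4=1

011011111011110


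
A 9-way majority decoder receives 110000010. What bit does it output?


Ones: 3 out of 9
Threshold: 5

0 (3/9 voted 1)


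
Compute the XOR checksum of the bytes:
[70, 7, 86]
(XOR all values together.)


XOR chain: 70 ^ 7 ^ 86 = 23

23


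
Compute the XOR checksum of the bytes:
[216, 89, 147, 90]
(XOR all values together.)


XOR chain: 216 ^ 89 ^ 147 ^ 90 = 72

72


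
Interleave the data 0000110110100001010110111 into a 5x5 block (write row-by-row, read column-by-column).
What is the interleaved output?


Matrix:
  00001
  10110
  10000
  10101
  10111
Read columns: 0111100000010110100110011

0111100000010110100110011


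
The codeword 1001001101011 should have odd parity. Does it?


Number of 1s: 7

Yes, parity is correct (7 ones)


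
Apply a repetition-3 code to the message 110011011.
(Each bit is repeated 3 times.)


Each bit -> 3 copies

111111000000111111000111111


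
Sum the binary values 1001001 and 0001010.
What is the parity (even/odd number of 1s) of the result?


1001001 = 73
0001010 = 10
Sum = 83 = 1010011
1s count = 4

even parity (4 ones in 1010011)


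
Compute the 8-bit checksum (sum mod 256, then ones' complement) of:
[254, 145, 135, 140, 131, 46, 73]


Sum = 924 mod 256 = 156
Complement = 99

99


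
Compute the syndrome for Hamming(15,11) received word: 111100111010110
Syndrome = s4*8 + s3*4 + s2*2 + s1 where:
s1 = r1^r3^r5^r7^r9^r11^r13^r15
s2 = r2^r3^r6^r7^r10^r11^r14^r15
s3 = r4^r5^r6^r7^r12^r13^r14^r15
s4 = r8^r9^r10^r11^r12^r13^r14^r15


s1=0, s2=1, s3=0, s4=1

Syndrome = 10 (error at position 10)


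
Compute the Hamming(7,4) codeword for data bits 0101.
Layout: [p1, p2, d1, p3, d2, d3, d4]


Parity bits: p1=0, p2=1, p3=0

0100101


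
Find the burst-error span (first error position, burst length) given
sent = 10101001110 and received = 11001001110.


XOR: 01100000000

Burst at position 1, length 2


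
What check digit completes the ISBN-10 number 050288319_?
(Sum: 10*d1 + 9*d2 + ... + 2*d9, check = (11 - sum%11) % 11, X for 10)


Weighted sum: 180
180 mod 11 = 4

Check digit: 7


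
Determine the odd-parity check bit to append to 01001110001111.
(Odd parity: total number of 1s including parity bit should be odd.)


Number of 1s in data: 8
Parity bit: 1

1


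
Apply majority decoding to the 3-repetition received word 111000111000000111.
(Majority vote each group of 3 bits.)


Groups: 111, 000, 111, 000, 000, 111
Majority votes: 101001

101001


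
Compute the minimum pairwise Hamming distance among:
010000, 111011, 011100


Comparing all pairs, minimum distance: 2
Can detect 1 errors, correct 0 errors

2


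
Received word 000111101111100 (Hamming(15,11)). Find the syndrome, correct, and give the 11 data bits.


Syndrome = 9: error at position 9

Data: 01110111100 (corrected bit 9)


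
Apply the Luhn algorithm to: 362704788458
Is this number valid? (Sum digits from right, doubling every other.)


Luhn sum = 60
60 mod 10 = 0

Valid (Luhn sum mod 10 = 0)


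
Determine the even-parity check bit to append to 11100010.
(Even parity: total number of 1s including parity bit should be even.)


Number of 1s in data: 4
Parity bit: 0

0


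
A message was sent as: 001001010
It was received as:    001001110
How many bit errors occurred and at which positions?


XOR: 000000100

1 error(s) at position(s): 6


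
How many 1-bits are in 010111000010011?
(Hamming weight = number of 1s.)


Counting 1s in 010111000010011

7


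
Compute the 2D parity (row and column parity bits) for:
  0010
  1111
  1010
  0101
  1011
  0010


Row parities: 100011
Column parities: 1011

Row P: 100011, Col P: 1011, Corner: 1


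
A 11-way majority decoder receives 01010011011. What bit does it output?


Ones: 6 out of 11
Threshold: 6

1 (6/11 voted 1)


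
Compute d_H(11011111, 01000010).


XOR: 10011101
Count of 1s: 5

5


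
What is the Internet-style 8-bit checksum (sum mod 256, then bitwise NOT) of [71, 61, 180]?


Sum = 312 mod 256 = 56
Complement = 199

199


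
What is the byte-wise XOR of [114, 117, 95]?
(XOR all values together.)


XOR chain: 114 ^ 117 ^ 95 = 88

88


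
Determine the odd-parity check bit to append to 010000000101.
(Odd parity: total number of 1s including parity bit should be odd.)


Number of 1s in data: 3
Parity bit: 0

0


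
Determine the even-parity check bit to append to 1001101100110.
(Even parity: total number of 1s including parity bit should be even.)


Number of 1s in data: 7
Parity bit: 1

1


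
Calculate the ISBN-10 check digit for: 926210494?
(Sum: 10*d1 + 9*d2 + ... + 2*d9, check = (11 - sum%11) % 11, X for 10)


Weighted sum: 227
227 mod 11 = 7

Check digit: 4


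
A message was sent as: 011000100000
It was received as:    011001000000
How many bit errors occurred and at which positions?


XOR: 000001100000

2 error(s) at position(s): 5, 6


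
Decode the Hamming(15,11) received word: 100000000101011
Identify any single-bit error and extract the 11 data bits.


Syndrome = 6: error at position 6

Data: 00100101011 (corrected bit 6)


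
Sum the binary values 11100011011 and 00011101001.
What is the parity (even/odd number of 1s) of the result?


11100011011 = 1819
00011101001 = 233
Sum = 2052 = 100000000100
1s count = 2

even parity (2 ones in 100000000100)


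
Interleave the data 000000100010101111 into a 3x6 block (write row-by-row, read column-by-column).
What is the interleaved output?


Matrix:
  000000
  100010
  101111
Read columns: 011000001001011001

011000001001011001


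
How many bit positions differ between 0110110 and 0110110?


XOR: 0000000
Count of 1s: 0

0


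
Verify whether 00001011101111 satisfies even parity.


Number of 1s: 8

Yes, parity is correct (8 ones)


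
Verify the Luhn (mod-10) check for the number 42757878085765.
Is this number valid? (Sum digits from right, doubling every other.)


Luhn sum = 70
70 mod 10 = 0

Valid (Luhn sum mod 10 = 0)


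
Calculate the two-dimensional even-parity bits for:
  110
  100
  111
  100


Row parities: 0111
Column parities: 001

Row P: 0111, Col P: 001, Corner: 1


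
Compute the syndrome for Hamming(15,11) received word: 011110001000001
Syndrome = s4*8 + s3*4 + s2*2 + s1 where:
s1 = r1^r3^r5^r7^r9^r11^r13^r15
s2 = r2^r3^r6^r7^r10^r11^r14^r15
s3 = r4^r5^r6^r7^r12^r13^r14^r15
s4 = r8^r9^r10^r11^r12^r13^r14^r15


s1=0, s2=1, s3=1, s4=0

Syndrome = 6 (error at position 6)


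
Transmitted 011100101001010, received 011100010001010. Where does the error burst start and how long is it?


XOR: 000000111000000

Burst at position 6, length 3


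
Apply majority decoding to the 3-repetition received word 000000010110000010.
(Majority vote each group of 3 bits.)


Groups: 000, 000, 010, 110, 000, 010
Majority votes: 000100

000100


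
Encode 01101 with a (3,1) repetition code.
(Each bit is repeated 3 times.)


Each bit -> 3 copies

000111111000111


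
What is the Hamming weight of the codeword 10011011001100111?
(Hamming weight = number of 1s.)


Counting 1s in 10011011001100111

10


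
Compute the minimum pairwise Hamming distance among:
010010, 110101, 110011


Comparing all pairs, minimum distance: 2
Can detect 1 errors, correct 0 errors

2


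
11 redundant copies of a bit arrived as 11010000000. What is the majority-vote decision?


Ones: 3 out of 11
Threshold: 6

0 (3/11 voted 1)


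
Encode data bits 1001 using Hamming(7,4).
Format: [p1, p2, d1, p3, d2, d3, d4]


Parity bits: p1=0, p2=0, p3=1

0011001


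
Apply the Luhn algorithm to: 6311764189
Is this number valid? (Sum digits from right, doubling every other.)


Luhn sum = 45
45 mod 10 = 5

Invalid (Luhn sum mod 10 = 5)


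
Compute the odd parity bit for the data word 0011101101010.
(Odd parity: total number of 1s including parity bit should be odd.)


Number of 1s in data: 7
Parity bit: 0

0


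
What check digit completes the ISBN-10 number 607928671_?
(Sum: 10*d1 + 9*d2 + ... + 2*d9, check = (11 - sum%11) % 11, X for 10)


Weighted sum: 278
278 mod 11 = 3

Check digit: 8


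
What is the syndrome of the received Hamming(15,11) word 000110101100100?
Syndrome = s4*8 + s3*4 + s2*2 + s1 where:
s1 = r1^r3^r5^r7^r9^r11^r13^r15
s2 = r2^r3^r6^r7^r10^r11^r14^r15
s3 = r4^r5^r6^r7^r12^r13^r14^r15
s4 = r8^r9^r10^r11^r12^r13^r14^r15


s1=0, s2=0, s3=0, s4=1

Syndrome = 8 (error at position 8)


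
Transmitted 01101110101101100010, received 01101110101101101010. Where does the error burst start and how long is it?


XOR: 00000000000000001000

Burst at position 16, length 1


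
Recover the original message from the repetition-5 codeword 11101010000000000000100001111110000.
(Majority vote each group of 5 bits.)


Groups: 11101, 01000, 00000, 00000, 10000, 11111, 10000
Majority votes: 1000010

1000010


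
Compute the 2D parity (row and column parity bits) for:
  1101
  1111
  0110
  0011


Row parities: 1000
Column parities: 0111

Row P: 1000, Col P: 0111, Corner: 1


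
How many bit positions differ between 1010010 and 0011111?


XOR: 1001101
Count of 1s: 4

4


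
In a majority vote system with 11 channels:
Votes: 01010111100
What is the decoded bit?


Ones: 6 out of 11
Threshold: 6

1 (6/11 voted 1)


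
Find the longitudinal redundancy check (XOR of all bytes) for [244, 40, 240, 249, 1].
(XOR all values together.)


XOR chain: 244 ^ 40 ^ 240 ^ 249 ^ 1 = 212

212


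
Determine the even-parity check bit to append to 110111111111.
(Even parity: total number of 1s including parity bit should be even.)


Number of 1s in data: 11
Parity bit: 1

1


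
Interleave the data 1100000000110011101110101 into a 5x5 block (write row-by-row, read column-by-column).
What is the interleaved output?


Matrix:
  11000
  00000
  11001
  11011
  10101
Read columns: 1011110110000010001000111

1011110110000010001000111


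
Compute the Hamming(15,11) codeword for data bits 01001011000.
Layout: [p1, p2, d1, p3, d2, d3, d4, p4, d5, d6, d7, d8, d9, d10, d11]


Parity bits: p1=1, p2=1, p3=0, p4=1

110010011011000


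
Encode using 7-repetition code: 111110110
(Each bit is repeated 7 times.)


Each bit -> 7 copies

111111111111111111111111111111111110000000111111111111110000000


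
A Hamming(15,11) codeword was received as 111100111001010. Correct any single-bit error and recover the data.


Syndrome = 0: no error detected

Data: 10011001010 (no errors)


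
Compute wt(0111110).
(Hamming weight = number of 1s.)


Counting 1s in 0111110

5


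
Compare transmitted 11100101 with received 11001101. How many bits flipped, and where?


XOR: 00101000

2 error(s) at position(s): 2, 4


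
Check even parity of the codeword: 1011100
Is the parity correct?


Number of 1s: 4

Yes, parity is correct (4 ones)


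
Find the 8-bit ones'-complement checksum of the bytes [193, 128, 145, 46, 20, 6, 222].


Sum = 760 mod 256 = 248
Complement = 7

7


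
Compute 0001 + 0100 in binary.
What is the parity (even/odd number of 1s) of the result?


0001 = 1
0100 = 4
Sum = 5 = 101
1s count = 2

even parity (2 ones in 101)


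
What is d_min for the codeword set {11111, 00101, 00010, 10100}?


Comparing all pairs, minimum distance: 2
Can detect 1 errors, correct 0 errors

2


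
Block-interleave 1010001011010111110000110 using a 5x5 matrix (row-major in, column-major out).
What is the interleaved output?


Matrix:
  10100
  01011
  01011
  11100
  00110
Read columns: 1001001110100110110101100

1001001110100110110101100


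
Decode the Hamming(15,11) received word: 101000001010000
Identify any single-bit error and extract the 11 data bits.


Syndrome = 0: no error detected

Data: 10001010000 (no errors)


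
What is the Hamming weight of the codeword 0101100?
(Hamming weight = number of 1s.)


Counting 1s in 0101100

3


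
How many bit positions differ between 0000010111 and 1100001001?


XOR: 1100011110
Count of 1s: 6

6


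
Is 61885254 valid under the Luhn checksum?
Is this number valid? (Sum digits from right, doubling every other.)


Luhn sum = 27
27 mod 10 = 7

Invalid (Luhn sum mod 10 = 7)


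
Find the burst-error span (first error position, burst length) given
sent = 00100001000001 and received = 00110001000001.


XOR: 00010000000000

Burst at position 3, length 1


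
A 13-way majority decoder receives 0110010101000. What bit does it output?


Ones: 5 out of 13
Threshold: 7

0 (5/13 voted 1)


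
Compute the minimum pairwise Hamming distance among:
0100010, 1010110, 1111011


Comparing all pairs, minimum distance: 4
Can detect 3 errors, correct 1 errors

4


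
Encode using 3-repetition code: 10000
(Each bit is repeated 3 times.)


Each bit -> 3 copies

111000000000000


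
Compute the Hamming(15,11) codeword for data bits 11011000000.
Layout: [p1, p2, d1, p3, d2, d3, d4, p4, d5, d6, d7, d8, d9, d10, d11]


Parity bits: p1=0, p2=0, p3=0, p4=1

001010111000000


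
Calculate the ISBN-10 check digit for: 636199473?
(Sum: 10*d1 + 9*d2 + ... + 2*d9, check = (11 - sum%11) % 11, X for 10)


Weighted sum: 284
284 mod 11 = 9

Check digit: 2


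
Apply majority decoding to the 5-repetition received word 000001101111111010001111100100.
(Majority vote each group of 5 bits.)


Groups: 00000, 11011, 11111, 01000, 11111, 00100
Majority votes: 011010

011010


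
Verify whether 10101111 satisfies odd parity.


Number of 1s: 6

No, parity error (6 ones)


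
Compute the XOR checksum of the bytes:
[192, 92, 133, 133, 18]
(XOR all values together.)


XOR chain: 192 ^ 92 ^ 133 ^ 133 ^ 18 = 142

142


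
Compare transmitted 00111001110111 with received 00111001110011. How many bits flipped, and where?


XOR: 00000000000100

1 error(s) at position(s): 11


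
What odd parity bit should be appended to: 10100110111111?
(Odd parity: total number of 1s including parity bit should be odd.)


Number of 1s in data: 10
Parity bit: 1

1


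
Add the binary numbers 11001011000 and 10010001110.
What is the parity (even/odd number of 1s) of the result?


11001011000 = 1624
10010001110 = 1166
Sum = 2790 = 101011100110
1s count = 7

odd parity (7 ones in 101011100110)


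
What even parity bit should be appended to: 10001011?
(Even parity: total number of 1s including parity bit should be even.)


Number of 1s in data: 4
Parity bit: 0

0


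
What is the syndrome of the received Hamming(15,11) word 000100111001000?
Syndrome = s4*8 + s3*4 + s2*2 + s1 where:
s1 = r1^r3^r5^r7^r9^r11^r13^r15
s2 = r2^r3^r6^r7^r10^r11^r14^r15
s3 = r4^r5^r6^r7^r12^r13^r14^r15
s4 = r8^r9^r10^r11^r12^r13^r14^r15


s1=0, s2=1, s3=1, s4=1

Syndrome = 14 (error at position 14)


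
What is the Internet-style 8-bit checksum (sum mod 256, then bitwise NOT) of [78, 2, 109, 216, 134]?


Sum = 539 mod 256 = 27
Complement = 228

228


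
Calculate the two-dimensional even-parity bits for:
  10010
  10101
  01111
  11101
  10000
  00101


Row parities: 010010
Column parities: 00000

Row P: 010010, Col P: 00000, Corner: 0


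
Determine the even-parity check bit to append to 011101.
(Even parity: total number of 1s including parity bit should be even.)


Number of 1s in data: 4
Parity bit: 0

0


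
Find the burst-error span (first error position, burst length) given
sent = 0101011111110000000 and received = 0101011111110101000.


XOR: 0000000000000101000

Burst at position 13, length 3


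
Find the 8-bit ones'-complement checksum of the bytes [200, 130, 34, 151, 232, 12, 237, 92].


Sum = 1088 mod 256 = 64
Complement = 191

191


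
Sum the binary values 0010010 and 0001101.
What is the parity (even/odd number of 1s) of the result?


0010010 = 18
0001101 = 13
Sum = 31 = 11111
1s count = 5

odd parity (5 ones in 11111)


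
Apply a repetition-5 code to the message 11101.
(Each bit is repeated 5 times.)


Each bit -> 5 copies

1111111111111110000011111


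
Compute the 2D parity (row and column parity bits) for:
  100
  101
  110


Row parities: 100
Column parities: 111

Row P: 100, Col P: 111, Corner: 1


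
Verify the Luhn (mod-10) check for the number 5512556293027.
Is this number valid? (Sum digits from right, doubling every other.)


Luhn sum = 53
53 mod 10 = 3

Invalid (Luhn sum mod 10 = 3)


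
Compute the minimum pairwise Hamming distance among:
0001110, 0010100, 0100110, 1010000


Comparing all pairs, minimum distance: 2
Can detect 1 errors, correct 0 errors

2


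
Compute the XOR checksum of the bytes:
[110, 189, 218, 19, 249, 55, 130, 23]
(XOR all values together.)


XOR chain: 110 ^ 189 ^ 218 ^ 19 ^ 249 ^ 55 ^ 130 ^ 23 = 65

65


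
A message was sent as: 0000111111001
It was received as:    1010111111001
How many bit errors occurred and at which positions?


XOR: 1010000000000

2 error(s) at position(s): 0, 2


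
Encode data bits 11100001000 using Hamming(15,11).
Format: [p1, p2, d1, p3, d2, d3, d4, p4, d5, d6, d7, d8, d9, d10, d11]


Parity bits: p1=0, p2=0, p3=1, p4=1

001111010001000


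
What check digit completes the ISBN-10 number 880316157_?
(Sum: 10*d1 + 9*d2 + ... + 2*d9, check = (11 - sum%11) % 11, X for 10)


Weighted sum: 242
242 mod 11 = 0

Check digit: 0


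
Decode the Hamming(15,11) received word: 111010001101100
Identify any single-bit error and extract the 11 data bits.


Syndrome = 7: error at position 7

Data: 11011101100 (corrected bit 7)


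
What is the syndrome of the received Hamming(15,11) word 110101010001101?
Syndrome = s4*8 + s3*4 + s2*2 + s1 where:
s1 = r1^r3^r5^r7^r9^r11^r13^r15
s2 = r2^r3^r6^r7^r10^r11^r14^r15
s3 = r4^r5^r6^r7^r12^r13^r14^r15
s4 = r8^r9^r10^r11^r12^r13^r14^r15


s1=1, s2=1, s3=1, s4=0

Syndrome = 7 (error at position 7)


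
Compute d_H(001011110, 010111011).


XOR: 011100101
Count of 1s: 5

5


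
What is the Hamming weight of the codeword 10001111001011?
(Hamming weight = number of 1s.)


Counting 1s in 10001111001011

8


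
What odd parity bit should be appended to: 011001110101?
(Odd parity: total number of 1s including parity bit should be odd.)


Number of 1s in data: 7
Parity bit: 0

0


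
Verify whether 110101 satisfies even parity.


Number of 1s: 4

Yes, parity is correct (4 ones)


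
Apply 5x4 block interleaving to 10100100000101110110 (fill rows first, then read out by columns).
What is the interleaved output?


Matrix:
  1010
  0100
  0001
  0111
  0110
Read columns: 10000010111001100110

10000010111001100110


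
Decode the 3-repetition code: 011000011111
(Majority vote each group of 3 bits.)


Groups: 011, 000, 011, 111
Majority votes: 1011

1011


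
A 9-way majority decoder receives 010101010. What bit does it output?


Ones: 4 out of 9
Threshold: 5

0 (4/9 voted 1)


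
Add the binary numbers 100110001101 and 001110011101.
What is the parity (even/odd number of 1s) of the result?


100110001101 = 2445
001110011101 = 925
Sum = 3370 = 110100101010
1s count = 6

even parity (6 ones in 110100101010)


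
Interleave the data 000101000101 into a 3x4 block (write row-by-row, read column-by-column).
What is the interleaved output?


Matrix:
  0001
  0100
  0101
Read columns: 000011000101

000011000101


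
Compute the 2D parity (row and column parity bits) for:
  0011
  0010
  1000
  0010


Row parities: 0111
Column parities: 1011

Row P: 0111, Col P: 1011, Corner: 1


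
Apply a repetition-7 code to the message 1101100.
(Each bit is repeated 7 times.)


Each bit -> 7 copies

1111111111111100000001111111111111100000000000000


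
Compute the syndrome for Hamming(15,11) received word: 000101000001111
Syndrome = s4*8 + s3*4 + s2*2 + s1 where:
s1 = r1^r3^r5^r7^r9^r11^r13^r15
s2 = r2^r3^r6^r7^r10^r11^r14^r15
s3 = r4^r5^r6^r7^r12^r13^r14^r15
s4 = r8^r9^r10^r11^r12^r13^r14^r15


s1=0, s2=1, s3=0, s4=0

Syndrome = 2 (error at position 2)


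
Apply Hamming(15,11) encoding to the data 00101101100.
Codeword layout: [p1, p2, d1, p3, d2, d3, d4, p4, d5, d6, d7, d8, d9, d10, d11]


Parity bits: p1=0, p2=0, p3=1, p4=0

000101001101100


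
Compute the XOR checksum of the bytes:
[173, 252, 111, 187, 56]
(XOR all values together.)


XOR chain: 173 ^ 252 ^ 111 ^ 187 ^ 56 = 189

189


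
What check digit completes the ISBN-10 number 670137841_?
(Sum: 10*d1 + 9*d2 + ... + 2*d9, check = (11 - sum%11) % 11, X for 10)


Weighted sum: 229
229 mod 11 = 9

Check digit: 2


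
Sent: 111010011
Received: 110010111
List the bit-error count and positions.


XOR: 001000100

2 error(s) at position(s): 2, 6


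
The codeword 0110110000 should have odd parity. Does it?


Number of 1s: 4

No, parity error (4 ones)


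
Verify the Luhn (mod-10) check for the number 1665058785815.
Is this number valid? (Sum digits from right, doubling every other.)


Luhn sum = 49
49 mod 10 = 9

Invalid (Luhn sum mod 10 = 9)


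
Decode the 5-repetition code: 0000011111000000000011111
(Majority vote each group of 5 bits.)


Groups: 00000, 11111, 00000, 00000, 11111
Majority votes: 01001

01001


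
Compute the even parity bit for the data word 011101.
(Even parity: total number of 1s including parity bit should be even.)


Number of 1s in data: 4
Parity bit: 0

0


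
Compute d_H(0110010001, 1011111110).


XOR: 1101101111
Count of 1s: 8

8


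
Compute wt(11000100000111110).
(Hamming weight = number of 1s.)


Counting 1s in 11000100000111110

8


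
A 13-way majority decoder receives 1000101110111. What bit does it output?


Ones: 8 out of 13
Threshold: 7

1 (8/13 voted 1)


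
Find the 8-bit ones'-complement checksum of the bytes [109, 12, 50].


Sum = 171 mod 256 = 171
Complement = 84

84


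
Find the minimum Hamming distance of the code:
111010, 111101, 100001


Comparing all pairs, minimum distance: 3
Can detect 2 errors, correct 1 errors

3


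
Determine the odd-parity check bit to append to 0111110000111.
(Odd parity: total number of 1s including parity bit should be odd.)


Number of 1s in data: 8
Parity bit: 1

1


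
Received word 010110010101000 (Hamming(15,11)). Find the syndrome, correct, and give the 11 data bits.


Syndrome = 13: error at position 13

Data: 01000101100 (corrected bit 13)


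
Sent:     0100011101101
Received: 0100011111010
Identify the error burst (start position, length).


XOR: 0000000010111

Burst at position 8, length 5


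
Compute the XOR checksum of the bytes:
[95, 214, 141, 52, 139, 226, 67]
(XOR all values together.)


XOR chain: 95 ^ 214 ^ 141 ^ 52 ^ 139 ^ 226 ^ 67 = 26

26


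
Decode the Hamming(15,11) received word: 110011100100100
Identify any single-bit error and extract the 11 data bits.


Syndrome = 0: no error detected

Data: 01110100100 (no errors)


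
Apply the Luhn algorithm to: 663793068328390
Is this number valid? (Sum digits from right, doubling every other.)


Luhn sum = 70
70 mod 10 = 0

Valid (Luhn sum mod 10 = 0)


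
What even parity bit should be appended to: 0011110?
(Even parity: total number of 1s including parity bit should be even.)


Number of 1s in data: 4
Parity bit: 0

0


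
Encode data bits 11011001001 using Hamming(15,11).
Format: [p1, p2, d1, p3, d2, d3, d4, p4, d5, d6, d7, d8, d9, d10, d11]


Parity bits: p1=1, p2=1, p3=0, p4=1

111010111001001


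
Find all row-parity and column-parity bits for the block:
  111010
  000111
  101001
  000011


Row parities: 0110
Column parities: 010111

Row P: 0110, Col P: 010111, Corner: 0


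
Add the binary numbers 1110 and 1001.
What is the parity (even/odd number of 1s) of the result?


1110 = 14
1001 = 9
Sum = 23 = 10111
1s count = 4

even parity (4 ones in 10111)


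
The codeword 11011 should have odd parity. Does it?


Number of 1s: 4

No, parity error (4 ones)


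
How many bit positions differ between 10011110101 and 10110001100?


XOR: 00101111001
Count of 1s: 6

6


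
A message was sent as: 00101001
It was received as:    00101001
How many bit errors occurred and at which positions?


XOR: 00000000

0 errors (received matches sent)


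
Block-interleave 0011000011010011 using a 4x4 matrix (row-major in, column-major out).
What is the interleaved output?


Matrix:
  0011
  0000
  1101
  0011
Read columns: 0010001010011011

0010001010011011


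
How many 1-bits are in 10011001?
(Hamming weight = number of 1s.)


Counting 1s in 10011001

4


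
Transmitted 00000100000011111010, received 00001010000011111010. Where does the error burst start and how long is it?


XOR: 00001110000000000000

Burst at position 4, length 3


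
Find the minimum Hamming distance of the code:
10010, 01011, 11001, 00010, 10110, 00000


Comparing all pairs, minimum distance: 1
Can detect 0 errors, correct 0 errors

1


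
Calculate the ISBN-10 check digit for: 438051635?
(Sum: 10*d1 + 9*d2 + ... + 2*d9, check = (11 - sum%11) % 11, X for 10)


Weighted sum: 209
209 mod 11 = 0

Check digit: 0


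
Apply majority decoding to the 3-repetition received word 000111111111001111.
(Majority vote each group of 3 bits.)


Groups: 000, 111, 111, 111, 001, 111
Majority votes: 011101

011101


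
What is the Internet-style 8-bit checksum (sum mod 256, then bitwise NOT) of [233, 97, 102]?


Sum = 432 mod 256 = 176
Complement = 79

79


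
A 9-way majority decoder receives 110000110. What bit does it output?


Ones: 4 out of 9
Threshold: 5

0 (4/9 voted 1)


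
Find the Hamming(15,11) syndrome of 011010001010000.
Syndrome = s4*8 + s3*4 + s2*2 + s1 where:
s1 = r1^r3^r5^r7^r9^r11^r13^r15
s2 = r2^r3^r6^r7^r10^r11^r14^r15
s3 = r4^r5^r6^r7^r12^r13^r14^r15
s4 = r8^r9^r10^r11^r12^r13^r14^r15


s1=0, s2=1, s3=1, s4=0

Syndrome = 6 (error at position 6)


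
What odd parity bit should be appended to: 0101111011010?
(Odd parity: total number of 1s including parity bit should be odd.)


Number of 1s in data: 8
Parity bit: 1

1


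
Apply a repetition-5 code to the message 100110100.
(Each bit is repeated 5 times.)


Each bit -> 5 copies

111110000000000111111111100000111110000000000


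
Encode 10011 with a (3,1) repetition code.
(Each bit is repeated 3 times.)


Each bit -> 3 copies

111000000111111


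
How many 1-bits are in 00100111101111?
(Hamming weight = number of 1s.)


Counting 1s in 00100111101111

9


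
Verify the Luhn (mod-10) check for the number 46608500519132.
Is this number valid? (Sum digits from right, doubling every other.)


Luhn sum = 49
49 mod 10 = 9

Invalid (Luhn sum mod 10 = 9)


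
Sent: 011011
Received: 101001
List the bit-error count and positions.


XOR: 110010

3 error(s) at position(s): 0, 1, 4


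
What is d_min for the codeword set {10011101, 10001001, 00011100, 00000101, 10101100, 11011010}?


Comparing all pairs, minimum distance: 2
Can detect 1 errors, correct 0 errors

2


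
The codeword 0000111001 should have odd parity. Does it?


Number of 1s: 4

No, parity error (4 ones)


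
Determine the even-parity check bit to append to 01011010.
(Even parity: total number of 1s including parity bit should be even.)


Number of 1s in data: 4
Parity bit: 0

0


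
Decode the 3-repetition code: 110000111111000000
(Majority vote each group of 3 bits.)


Groups: 110, 000, 111, 111, 000, 000
Majority votes: 101100

101100


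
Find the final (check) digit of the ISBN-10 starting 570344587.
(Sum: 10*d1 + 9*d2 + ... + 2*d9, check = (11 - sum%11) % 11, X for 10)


Weighted sum: 236
236 mod 11 = 5

Check digit: 6


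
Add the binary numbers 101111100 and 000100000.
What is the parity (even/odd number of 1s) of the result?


101111100 = 380
000100000 = 32
Sum = 412 = 110011100
1s count = 5

odd parity (5 ones in 110011100)


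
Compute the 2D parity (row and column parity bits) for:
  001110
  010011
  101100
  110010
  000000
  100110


Row parities: 111101
Column parities: 100101

Row P: 111101, Col P: 100101, Corner: 1


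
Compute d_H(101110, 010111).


XOR: 111001
Count of 1s: 4

4


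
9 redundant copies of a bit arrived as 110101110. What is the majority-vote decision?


Ones: 6 out of 9
Threshold: 5

1 (6/9 voted 1)


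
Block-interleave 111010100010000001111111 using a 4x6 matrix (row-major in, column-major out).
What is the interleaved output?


Matrix:
  111010
  100010
  000001
  111111
Read columns: 110110011001000111010011

110110011001000111010011


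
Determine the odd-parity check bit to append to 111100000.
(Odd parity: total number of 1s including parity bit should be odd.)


Number of 1s in data: 4
Parity bit: 1

1


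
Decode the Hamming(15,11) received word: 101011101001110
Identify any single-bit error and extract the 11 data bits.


Syndrome = 0: no error detected

Data: 11111001110 (no errors)


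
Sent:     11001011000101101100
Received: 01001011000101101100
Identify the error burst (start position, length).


XOR: 10000000000000000000

Burst at position 0, length 1


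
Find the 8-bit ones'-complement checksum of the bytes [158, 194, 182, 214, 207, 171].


Sum = 1126 mod 256 = 102
Complement = 153

153


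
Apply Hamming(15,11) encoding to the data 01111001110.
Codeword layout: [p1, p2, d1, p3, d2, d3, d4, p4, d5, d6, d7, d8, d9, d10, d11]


Parity bits: p1=0, p2=1, p3=0, p4=0

010011101001110


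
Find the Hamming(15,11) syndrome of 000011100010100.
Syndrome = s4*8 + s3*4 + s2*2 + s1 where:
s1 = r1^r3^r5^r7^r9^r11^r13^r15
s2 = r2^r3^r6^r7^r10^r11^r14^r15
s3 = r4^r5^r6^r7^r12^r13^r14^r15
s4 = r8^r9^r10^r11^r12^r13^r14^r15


s1=0, s2=1, s3=0, s4=0

Syndrome = 2 (error at position 2)


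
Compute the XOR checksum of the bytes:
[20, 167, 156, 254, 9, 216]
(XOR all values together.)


XOR chain: 20 ^ 167 ^ 156 ^ 254 ^ 9 ^ 216 = 0

0


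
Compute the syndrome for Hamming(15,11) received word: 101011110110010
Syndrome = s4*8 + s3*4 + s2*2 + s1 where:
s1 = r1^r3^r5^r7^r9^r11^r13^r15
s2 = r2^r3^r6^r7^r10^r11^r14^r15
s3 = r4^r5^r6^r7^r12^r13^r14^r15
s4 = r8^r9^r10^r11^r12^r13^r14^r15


s1=1, s2=0, s3=0, s4=0

Syndrome = 1 (error at position 1)


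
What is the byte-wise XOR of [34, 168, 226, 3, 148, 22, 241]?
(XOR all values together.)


XOR chain: 34 ^ 168 ^ 226 ^ 3 ^ 148 ^ 22 ^ 241 = 24

24


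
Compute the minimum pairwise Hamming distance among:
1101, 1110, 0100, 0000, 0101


Comparing all pairs, minimum distance: 1
Can detect 0 errors, correct 0 errors

1


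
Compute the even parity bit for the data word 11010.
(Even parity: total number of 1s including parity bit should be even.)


Number of 1s in data: 3
Parity bit: 1

1


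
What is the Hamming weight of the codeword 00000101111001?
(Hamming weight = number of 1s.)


Counting 1s in 00000101111001

6


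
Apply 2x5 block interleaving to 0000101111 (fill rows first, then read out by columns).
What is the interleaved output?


Matrix:
  00001
  01111
Read columns: 0001010111

0001010111


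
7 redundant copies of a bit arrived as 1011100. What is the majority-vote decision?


Ones: 4 out of 7
Threshold: 4

1 (4/7 voted 1)


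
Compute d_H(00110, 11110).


XOR: 11000
Count of 1s: 2

2


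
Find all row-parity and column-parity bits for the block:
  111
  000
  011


Row parities: 100
Column parities: 100

Row P: 100, Col P: 100, Corner: 1


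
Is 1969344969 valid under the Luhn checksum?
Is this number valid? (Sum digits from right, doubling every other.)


Luhn sum = 62
62 mod 10 = 2

Invalid (Luhn sum mod 10 = 2)


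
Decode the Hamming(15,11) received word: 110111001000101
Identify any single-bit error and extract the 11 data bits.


Syndrome = 15: error at position 15

Data: 01101000100 (corrected bit 15)


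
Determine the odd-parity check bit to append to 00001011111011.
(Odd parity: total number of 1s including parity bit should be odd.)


Number of 1s in data: 8
Parity bit: 1

1


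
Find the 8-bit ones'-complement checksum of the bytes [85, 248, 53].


Sum = 386 mod 256 = 130
Complement = 125

125


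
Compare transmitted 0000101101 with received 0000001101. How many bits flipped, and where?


XOR: 0000100000

1 error(s) at position(s): 4


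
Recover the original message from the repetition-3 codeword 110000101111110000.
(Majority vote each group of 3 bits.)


Groups: 110, 000, 101, 111, 110, 000
Majority votes: 101110

101110


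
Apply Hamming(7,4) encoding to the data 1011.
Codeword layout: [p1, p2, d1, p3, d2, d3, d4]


Parity bits: p1=0, p2=1, p3=0

0110011


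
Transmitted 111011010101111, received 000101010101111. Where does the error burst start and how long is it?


XOR: 111110000000000

Burst at position 0, length 5


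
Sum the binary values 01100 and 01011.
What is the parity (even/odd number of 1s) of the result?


01100 = 12
01011 = 11
Sum = 23 = 10111
1s count = 4

even parity (4 ones in 10111)


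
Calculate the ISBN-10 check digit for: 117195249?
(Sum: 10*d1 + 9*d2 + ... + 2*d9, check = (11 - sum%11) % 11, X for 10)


Weighted sum: 199
199 mod 11 = 1

Check digit: X


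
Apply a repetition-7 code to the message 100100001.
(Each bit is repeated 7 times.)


Each bit -> 7 copies

111111100000000000000111111100000000000000000000000000001111111


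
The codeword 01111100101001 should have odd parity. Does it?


Number of 1s: 8

No, parity error (8 ones)


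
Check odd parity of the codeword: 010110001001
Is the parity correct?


Number of 1s: 5

Yes, parity is correct (5 ones)


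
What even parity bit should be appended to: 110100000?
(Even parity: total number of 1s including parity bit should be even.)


Number of 1s in data: 3
Parity bit: 1

1


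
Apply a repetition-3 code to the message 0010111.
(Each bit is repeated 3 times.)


Each bit -> 3 copies

000000111000111111111


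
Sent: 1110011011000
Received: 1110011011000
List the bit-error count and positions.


XOR: 0000000000000

0 errors (received matches sent)


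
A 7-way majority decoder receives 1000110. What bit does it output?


Ones: 3 out of 7
Threshold: 4

0 (3/7 voted 1)


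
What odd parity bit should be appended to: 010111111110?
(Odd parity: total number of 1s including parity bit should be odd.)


Number of 1s in data: 9
Parity bit: 0

0


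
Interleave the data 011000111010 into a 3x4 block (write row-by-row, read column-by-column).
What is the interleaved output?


Matrix:
  0110
  0011
  1010
Read columns: 001100111010

001100111010


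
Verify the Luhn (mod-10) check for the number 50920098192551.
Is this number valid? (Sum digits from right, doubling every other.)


Luhn sum = 51
51 mod 10 = 1

Invalid (Luhn sum mod 10 = 1)


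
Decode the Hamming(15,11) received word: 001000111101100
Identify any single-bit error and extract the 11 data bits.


Syndrome = 14: error at position 14

Data: 10011101110 (corrected bit 14)


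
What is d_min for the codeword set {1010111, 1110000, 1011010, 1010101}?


Comparing all pairs, minimum distance: 1
Can detect 0 errors, correct 0 errors

1


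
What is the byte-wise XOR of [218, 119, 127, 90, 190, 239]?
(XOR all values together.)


XOR chain: 218 ^ 119 ^ 127 ^ 90 ^ 190 ^ 239 = 217

217


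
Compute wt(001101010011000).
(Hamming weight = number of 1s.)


Counting 1s in 001101010011000

6


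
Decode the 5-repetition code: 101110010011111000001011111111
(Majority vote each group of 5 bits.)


Groups: 10111, 00100, 11111, 00000, 10111, 11111
Majority votes: 101011

101011


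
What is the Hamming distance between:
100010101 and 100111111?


XOR: 000101010
Count of 1s: 3

3


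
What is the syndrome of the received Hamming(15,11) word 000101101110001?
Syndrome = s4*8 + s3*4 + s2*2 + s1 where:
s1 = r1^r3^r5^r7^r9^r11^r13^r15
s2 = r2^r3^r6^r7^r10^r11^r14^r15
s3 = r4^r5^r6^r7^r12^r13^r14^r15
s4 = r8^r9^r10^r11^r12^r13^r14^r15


s1=0, s2=1, s3=0, s4=0

Syndrome = 2 (error at position 2)


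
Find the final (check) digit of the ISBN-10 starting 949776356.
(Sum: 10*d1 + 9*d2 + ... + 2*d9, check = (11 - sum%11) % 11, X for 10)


Weighted sum: 358
358 mod 11 = 6

Check digit: 5


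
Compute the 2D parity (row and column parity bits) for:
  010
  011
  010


Row parities: 101
Column parities: 011

Row P: 101, Col P: 011, Corner: 0


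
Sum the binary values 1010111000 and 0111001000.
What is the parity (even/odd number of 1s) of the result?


1010111000 = 696
0111001000 = 456
Sum = 1152 = 10010000000
1s count = 2

even parity (2 ones in 10010000000)


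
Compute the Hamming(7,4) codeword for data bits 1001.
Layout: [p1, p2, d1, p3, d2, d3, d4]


Parity bits: p1=0, p2=0, p3=1

0011001


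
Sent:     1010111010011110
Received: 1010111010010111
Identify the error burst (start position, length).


XOR: 0000000000001001

Burst at position 12, length 4


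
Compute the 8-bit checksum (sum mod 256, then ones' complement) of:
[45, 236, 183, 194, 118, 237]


Sum = 1013 mod 256 = 245
Complement = 10

10


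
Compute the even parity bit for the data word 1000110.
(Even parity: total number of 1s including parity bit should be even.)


Number of 1s in data: 3
Parity bit: 1

1


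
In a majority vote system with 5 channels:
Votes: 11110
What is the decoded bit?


Ones: 4 out of 5
Threshold: 3

1 (4/5 voted 1)


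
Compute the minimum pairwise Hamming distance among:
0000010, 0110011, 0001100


Comparing all pairs, minimum distance: 3
Can detect 2 errors, correct 1 errors

3


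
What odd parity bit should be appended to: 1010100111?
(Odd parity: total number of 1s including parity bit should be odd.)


Number of 1s in data: 6
Parity bit: 1

1


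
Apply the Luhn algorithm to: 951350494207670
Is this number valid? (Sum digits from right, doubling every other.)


Luhn sum = 59
59 mod 10 = 9

Invalid (Luhn sum mod 10 = 9)


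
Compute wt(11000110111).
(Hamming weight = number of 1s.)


Counting 1s in 11000110111

7
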